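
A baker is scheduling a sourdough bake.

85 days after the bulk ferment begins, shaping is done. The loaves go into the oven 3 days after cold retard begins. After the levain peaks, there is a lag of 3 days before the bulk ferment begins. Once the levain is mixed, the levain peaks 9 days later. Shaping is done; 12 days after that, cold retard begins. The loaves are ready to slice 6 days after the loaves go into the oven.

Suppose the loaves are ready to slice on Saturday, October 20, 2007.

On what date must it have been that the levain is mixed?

The loaves are ready to slice: Oct 20, 2007.
The loaves go into the oven: Oct 20, 2007 − 6 days = Oct 14, 2007.
Cold retard begins: Oct 14, 2007 − 3 days = Oct 11, 2007.
Shaping is done: Oct 11, 2007 − 12 days = Sep 29, 2007.
The bulk ferment begins: Sep 29, 2007 − 85 days = Jul 6, 2007.
The levain peaks: Jul 6, 2007 − 3 days = Jul 3, 2007.
The levain is mixed: Jul 3, 2007 − 9 days = Jun 24, 2007.

Sunday, June 24, 2007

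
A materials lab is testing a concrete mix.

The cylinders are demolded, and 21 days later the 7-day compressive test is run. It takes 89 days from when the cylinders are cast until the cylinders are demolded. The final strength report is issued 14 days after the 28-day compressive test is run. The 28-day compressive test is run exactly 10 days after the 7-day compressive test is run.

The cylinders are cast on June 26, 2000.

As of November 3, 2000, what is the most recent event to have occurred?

The cylinders are cast: Jun 26, 2000.
The cylinders are demolded: Jun 26, 2000 + 89 days = Sep 23, 2000.
The 7-day compressive test is run: Sep 23, 2000 + 21 days = Oct 14, 2000.
The 28-day compressive test is run: Oct 14, 2000 + 10 days = Oct 24, 2000.
The final strength report is issued: Oct 24, 2000 + 14 days = Nov 7, 2000.
Nov 3, 2000 falls between when the 28-day compressive test is run (Oct 24, 2000) and when the final strength report is issued (Nov 7, 2000).

The 28-day compressive test is run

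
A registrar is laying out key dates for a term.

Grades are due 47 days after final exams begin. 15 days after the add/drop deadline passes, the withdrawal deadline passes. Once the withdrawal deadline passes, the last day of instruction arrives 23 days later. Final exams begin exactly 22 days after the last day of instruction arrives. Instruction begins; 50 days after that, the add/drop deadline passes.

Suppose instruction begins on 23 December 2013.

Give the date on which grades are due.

29 May 2014

Instruction begins: Dec 23, 2013.
The add/drop deadline passes: Dec 23, 2013 + 50 days = Feb 11, 2014.
The withdrawal deadline passes: Feb 11, 2014 + 15 days = Feb 26, 2014.
The last day of instruction arrives: Feb 26, 2014 + 23 days = Mar 21, 2014.
Final exams begin: Mar 21, 2014 + 22 days = Apr 12, 2014.
Grades are due: Apr 12, 2014 + 47 days = May 29, 2014.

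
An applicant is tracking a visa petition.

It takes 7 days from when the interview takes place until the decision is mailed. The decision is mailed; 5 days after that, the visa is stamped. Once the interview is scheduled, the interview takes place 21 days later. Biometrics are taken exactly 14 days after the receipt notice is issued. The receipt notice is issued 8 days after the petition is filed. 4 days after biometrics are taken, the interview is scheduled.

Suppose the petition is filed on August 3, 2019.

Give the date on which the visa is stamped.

October 1, 2019

The petition is filed: Aug 3, 2019.
The receipt notice is issued: Aug 3, 2019 + 8 days = Aug 11, 2019.
Biometrics are taken: Aug 11, 2019 + 14 days = Aug 25, 2019.
The interview is scheduled: Aug 25, 2019 + 4 days = Aug 29, 2019.
The interview takes place: Aug 29, 2019 + 21 days = Sep 19, 2019.
The decision is mailed: Sep 19, 2019 + 7 days = Sep 26, 2019.
The visa is stamped: Sep 26, 2019 + 5 days = Oct 1, 2019.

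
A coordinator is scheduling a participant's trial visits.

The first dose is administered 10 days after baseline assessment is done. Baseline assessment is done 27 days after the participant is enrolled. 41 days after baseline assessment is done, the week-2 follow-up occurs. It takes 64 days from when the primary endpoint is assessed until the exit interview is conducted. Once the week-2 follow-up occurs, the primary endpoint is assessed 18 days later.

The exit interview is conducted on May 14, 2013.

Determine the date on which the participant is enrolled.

The exit interview is conducted: May 14, 2013.
The primary endpoint is assessed: May 14, 2013 − 64 days = Mar 11, 2013.
The week-2 follow-up occurs: Mar 11, 2013 − 18 days = Feb 21, 2013.
Baseline assessment is done: Feb 21, 2013 − 41 days = Jan 11, 2013.
The participant is enrolled: Jan 11, 2013 − 27 days = Dec 15, 2012.

Dec 15, 2012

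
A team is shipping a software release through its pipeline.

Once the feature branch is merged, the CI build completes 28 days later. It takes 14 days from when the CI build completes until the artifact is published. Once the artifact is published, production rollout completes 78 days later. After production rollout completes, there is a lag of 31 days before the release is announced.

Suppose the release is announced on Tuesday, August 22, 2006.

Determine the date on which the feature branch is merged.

The release is announced: Aug 22, 2006.
Production rollout completes: Aug 22, 2006 − 31 days = Jul 22, 2006.
The artifact is published: Jul 22, 2006 − 78 days = May 5, 2006.
The CI build completes: May 5, 2006 − 14 days = Apr 21, 2006.
The feature branch is merged: Apr 21, 2006 − 28 days = Mar 24, 2006.

Friday, March 24, 2006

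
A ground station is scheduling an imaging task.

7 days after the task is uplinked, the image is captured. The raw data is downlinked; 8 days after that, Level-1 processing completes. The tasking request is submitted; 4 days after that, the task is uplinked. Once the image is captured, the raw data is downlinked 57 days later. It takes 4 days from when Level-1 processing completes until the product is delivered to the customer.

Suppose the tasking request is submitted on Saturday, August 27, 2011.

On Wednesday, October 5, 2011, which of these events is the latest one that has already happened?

The image is captured

The tasking request is submitted: Aug 27, 2011.
The task is uplinked: Aug 27, 2011 + 4 days = Aug 31, 2011.
The image is captured: Aug 31, 2011 + 7 days = Sep 7, 2011.
The raw data is downlinked: Sep 7, 2011 + 57 days = Nov 3, 2011.
Level-1 processing completes: Nov 3, 2011 + 8 days = Nov 11, 2011.
The product is delivered to the customer: Nov 11, 2011 + 4 days = Nov 15, 2011.
Oct 5, 2011 falls between when the image is captured (Sep 7, 2011) and when the raw data is downlinked (Nov 3, 2011).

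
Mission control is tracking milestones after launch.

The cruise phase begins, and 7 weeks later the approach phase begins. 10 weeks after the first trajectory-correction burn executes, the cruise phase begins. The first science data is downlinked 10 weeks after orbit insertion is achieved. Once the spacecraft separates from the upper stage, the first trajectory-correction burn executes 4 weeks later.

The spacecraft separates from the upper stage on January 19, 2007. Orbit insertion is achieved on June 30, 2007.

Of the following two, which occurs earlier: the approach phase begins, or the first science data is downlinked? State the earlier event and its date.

The spacecraft separates from the upper stage: Jan 19, 2007.
The first trajectory-correction burn executes: Jan 19, 2007 + 4 weeks = Feb 16, 2007.
The cruise phase begins: Feb 16, 2007 + 10 weeks = Apr 27, 2007.
The approach phase begins: Apr 27, 2007 + 7 weeks = Jun 15, 2007.
Orbit insertion is achieved: Jun 30, 2007.
The first science data is downlinked: Jun 30, 2007 + 10 weeks = Sep 8, 2007.
Comparing: the approach phase begins on Jun 15, 2007 vs the first science data is downlinked on Sep 8, 2007. Earlier: the approach phase begins.

The approach phase begins — June 15, 2007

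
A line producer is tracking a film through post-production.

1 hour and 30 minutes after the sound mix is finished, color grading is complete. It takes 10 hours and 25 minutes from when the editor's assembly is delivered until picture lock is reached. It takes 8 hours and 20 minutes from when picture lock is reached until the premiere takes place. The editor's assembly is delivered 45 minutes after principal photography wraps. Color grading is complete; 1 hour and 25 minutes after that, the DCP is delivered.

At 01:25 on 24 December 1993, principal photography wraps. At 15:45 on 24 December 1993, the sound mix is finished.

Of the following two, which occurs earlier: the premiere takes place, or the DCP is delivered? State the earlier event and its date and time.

Principal photography wraps: 01:25 Dec 24, 1993.
The editor's assembly is delivered: 01:25 Dec 24, 1993 + 45m = 02:10 Dec 24, 1993.
Picture lock is reached: 02:10 Dec 24, 1993 + 10h25m = 12:35 Dec 24, 1993.
The premiere takes place: 12:35 Dec 24, 1993 + 8h20m = 20:55 Dec 24, 1993.
The sound mix is finished: 15:45 Dec 24, 1993.
Color grading is complete: 15:45 Dec 24, 1993 + 1h30m = 17:15 Dec 24, 1993.
The DCP is delivered: 17:15 Dec 24, 1993 + 1h25m = 18:40 Dec 24, 1993.
Comparing: the premiere takes place at 20:55 Dec 24, 1993 vs the DCP is delivered at 18:40 Dec 24, 1993. Earlier: the DCP is delivered.

The DCP is delivered — 18:40 on 24 December 1993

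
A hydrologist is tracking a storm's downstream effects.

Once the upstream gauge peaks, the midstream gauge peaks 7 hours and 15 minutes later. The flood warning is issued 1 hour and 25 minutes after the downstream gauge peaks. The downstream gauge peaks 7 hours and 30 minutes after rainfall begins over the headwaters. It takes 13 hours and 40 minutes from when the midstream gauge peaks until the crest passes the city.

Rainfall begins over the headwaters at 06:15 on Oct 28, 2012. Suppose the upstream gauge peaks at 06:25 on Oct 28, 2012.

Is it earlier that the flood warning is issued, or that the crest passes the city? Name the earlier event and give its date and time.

Rainfall begins over the headwaters: 06:15 Oct 28, 2012.
The downstream gauge peaks: 06:15 Oct 28, 2012 + 7h30m = 13:45 Oct 28, 2012.
The flood warning is issued: 13:45 Oct 28, 2012 + 1h25m = 15:10 Oct 28, 2012.
The upstream gauge peaks: 06:25 Oct 28, 2012.
The midstream gauge peaks: 06:25 Oct 28, 2012 + 7h15m = 13:40 Oct 28, 2012.
The crest passes the city: 13:40 Oct 28, 2012 + 13h40m = 03:20 Oct 29, 2012.
Comparing: the flood warning is issued at 15:10 Oct 28, 2012 vs the crest passes the city at 03:20 Oct 29, 2012. Earlier: the flood warning is issued.

The flood warning is issued — 15:10 on Oct 28, 2012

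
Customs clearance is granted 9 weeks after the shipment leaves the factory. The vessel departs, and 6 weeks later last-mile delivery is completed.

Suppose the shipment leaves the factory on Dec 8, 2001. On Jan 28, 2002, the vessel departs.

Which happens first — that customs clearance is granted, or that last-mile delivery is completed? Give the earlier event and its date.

The shipment leaves the factory: Dec 8, 2001.
Customs clearance is granted: Dec 8, 2001 + 9 weeks = Feb 9, 2002.
The vessel departs: Jan 28, 2002.
Last-mile delivery is completed: Jan 28, 2002 + 6 weeks = Mar 11, 2002.
Comparing: customs clearance is granted on Feb 9, 2002 vs last-mile delivery is completed on Mar 11, 2002. Earlier: customs clearance is granted.

Customs clearance is granted — Feb 9, 2002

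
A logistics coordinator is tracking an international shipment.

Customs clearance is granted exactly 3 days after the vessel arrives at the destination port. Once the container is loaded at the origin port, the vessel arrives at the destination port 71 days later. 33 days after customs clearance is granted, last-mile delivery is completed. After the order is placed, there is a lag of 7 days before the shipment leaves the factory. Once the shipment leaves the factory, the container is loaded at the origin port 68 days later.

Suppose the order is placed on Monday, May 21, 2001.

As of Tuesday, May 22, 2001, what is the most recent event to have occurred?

The order is placed: May 21, 2001.
The shipment leaves the factory: May 21, 2001 + 7 days = May 28, 2001.
The container is loaded at the origin port: May 28, 2001 + 68 days = Aug 4, 2001.
The vessel arrives at the destination port: Aug 4, 2001 + 71 days = Oct 14, 2001.
Customs clearance is granted: Oct 14, 2001 + 3 days = Oct 17, 2001.
Last-mile delivery is completed: Oct 17, 2001 + 33 days = Nov 19, 2001.
May 22, 2001 falls between when the order is placed (May 21, 2001) and when the shipment leaves the factory (May 28, 2001).

The order is placed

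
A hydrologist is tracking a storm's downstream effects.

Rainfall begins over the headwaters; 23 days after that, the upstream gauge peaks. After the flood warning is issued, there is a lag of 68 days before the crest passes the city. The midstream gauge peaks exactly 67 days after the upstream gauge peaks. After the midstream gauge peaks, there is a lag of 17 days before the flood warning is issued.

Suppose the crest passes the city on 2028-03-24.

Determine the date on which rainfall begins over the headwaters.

The crest passes the city: Mar 24, 2028.
The flood warning is issued: Mar 24, 2028 − 68 days = Jan 16, 2028.
The midstream gauge peaks: Jan 16, 2028 − 17 days = Dec 30, 2027.
The upstream gauge peaks: Dec 30, 2027 − 67 days = Oct 24, 2027.
Rainfall begins over the headwaters: Oct 24, 2027 − 23 days = Oct 1, 2027.

2027-10-01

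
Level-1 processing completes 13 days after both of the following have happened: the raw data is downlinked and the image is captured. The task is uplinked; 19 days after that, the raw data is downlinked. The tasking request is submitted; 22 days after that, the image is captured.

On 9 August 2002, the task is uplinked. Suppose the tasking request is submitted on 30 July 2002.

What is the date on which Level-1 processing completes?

The task is uplinked: Aug 9, 2002.
The raw data is downlinked: Aug 9, 2002 + 19 days = Aug 28, 2002.
The tasking request is submitted: Jul 30, 2002.
The image is captured: Jul 30, 2002 + 22 days = Aug 21, 2002.
Both prerequisites met — the raw data is downlinked (Aug 28, 2002), the image is captured (Aug 21, 2002); the later is Aug 28, 2002.
Level-1 processing completes: Aug 28, 2002 + 13 days = Sep 10, 2002.

10 September 2002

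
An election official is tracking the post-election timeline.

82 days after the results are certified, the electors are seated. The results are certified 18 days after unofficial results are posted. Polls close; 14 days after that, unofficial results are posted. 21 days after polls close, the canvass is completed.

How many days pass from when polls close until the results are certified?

32 days

Causal path: polls close → unofficial results are posted → the results are certified.
Total delay along the path: 14 + 18 = 32 days.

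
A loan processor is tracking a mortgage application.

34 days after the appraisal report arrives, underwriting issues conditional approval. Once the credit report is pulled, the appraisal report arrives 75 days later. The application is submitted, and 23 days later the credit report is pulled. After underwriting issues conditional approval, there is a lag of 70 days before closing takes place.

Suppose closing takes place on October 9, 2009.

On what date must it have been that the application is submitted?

Closing takes place: Oct 9, 2009.
Underwriting issues conditional approval: Oct 9, 2009 − 70 days = Jul 31, 2009.
The appraisal report arrives: Jul 31, 2009 − 34 days = Jun 27, 2009.
The credit report is pulled: Jun 27, 2009 − 75 days = Apr 13, 2009.
The application is submitted: Apr 13, 2009 − 23 days = Mar 21, 2009.

March 21, 2009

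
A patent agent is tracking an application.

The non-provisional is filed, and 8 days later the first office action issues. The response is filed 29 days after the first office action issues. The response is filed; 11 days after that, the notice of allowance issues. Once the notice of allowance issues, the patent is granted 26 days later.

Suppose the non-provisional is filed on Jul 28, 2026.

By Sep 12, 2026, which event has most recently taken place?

The response is filed

The non-provisional is filed: Jul 28, 2026.
The first office action issues: Jul 28, 2026 + 8 days = Aug 5, 2026.
The response is filed: Aug 5, 2026 + 29 days = Sep 3, 2026.
The notice of allowance issues: Sep 3, 2026 + 11 days = Sep 14, 2026.
The patent is granted: Sep 14, 2026 + 26 days = Oct 10, 2026.
Sep 12, 2026 falls between when the response is filed (Sep 3, 2026) and when the notice of allowance issues (Sep 14, 2026).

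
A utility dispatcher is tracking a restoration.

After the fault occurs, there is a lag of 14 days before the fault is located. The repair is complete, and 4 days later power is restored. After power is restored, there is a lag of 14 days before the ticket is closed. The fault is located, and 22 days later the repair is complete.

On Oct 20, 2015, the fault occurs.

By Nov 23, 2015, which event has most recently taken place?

The fault is located

The fault occurs: Oct 20, 2015.
The fault is located: Oct 20, 2015 + 14 days = Nov 3, 2015.
The repair is complete: Nov 3, 2015 + 22 days = Nov 25, 2015.
Power is restored: Nov 25, 2015 + 4 days = Nov 29, 2015.
The ticket is closed: Nov 29, 2015 + 14 days = Dec 13, 2015.
Nov 23, 2015 falls between when the fault is located (Nov 3, 2015) and when the repair is complete (Nov 25, 2015).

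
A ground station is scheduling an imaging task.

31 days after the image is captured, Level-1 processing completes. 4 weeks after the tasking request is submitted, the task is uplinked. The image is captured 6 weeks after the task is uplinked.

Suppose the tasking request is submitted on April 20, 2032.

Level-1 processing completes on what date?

July 30, 2032

The tasking request is submitted: Apr 20, 2032.
The task is uplinked: Apr 20, 2032 + 4 weeks = May 18, 2032.
The image is captured: May 18, 2032 + 6 weeks = Jun 29, 2032.
Level-1 processing completes: Jun 29, 2032 + 31 days = Jul 30, 2032.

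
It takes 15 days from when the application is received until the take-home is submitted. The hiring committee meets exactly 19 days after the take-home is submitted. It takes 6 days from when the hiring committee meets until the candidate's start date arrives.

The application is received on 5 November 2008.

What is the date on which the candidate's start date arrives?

The application is received: Nov 5, 2008.
The take-home is submitted: Nov 5, 2008 + 15 days = Nov 20, 2008.
The hiring committee meets: Nov 20, 2008 + 19 days = Dec 9, 2008.
The candidate's start date arrives: Dec 9, 2008 + 6 days = Dec 15, 2008.

15 December 2008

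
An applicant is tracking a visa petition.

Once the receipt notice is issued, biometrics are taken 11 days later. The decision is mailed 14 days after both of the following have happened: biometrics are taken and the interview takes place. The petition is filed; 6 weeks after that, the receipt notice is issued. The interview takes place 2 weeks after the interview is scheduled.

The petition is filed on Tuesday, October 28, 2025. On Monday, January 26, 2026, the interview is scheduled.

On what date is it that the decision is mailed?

Monday, February 23, 2026

The petition is filed: Oct 28, 2025.
The receipt notice is issued: Oct 28, 2025 + 6 weeks = Dec 9, 2025.
Biometrics are taken: Dec 9, 2025 + 11 days = Dec 20, 2025.
The interview is scheduled: Jan 26, 2026.
The interview takes place: Jan 26, 2026 + 2 weeks = Feb 9, 2026.
Both prerequisites met — biometrics are taken (Dec 20, 2025), the interview takes place (Feb 9, 2026); the later is Feb 9, 2026.
The decision is mailed: Feb 9, 2026 + 14 days = Feb 23, 2026.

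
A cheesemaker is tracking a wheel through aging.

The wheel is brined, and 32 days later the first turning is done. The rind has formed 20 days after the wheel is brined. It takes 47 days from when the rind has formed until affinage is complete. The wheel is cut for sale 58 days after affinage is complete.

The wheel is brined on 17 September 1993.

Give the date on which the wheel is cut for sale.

20 January 1994

The wheel is brined: Sep 17, 1993.
The rind has formed: Sep 17, 1993 + 20 days = Oct 7, 1993.
Affinage is complete: Oct 7, 1993 + 47 days = Nov 23, 1993.
The wheel is cut for sale: Nov 23, 1993 + 58 days = Jan 20, 1994.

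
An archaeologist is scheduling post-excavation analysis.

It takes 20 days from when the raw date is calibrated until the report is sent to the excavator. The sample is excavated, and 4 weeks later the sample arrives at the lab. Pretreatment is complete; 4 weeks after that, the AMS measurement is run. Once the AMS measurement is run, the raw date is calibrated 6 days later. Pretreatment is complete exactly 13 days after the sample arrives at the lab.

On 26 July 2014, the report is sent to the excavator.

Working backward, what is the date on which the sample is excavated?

22 April 2014

The report is sent to the excavator: Jul 26, 2014.
The raw date is calibrated: Jul 26, 2014 − 20 days = Jul 6, 2014.
The AMS measurement is run: Jul 6, 2014 − 6 days = Jun 30, 2014.
Pretreatment is complete: Jun 30, 2014 − 4 weeks = Jun 2, 2014.
The sample arrives at the lab: Jun 2, 2014 − 13 days = May 20, 2014.
The sample is excavated: May 20, 2014 − 4 weeks = Apr 22, 2014.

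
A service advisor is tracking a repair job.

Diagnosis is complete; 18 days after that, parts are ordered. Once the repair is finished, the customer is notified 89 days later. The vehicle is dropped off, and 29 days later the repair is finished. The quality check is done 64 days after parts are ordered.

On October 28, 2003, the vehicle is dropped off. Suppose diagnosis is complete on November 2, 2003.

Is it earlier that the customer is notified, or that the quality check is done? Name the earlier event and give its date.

The quality check is done — January 23, 2004

The vehicle is dropped off: Oct 28, 2003.
The repair is finished: Oct 28, 2003 + 29 days = Nov 26, 2003.
The customer is notified: Nov 26, 2003 + 89 days = Feb 23, 2004.
Diagnosis is complete: Nov 2, 2003.
Parts are ordered: Nov 2, 2003 + 18 days = Nov 20, 2003.
The quality check is done: Nov 20, 2003 + 64 days = Jan 23, 2004.
Comparing: the customer is notified on Feb 23, 2004 vs the quality check is done on Jan 23, 2004. Earlier: the quality check is done.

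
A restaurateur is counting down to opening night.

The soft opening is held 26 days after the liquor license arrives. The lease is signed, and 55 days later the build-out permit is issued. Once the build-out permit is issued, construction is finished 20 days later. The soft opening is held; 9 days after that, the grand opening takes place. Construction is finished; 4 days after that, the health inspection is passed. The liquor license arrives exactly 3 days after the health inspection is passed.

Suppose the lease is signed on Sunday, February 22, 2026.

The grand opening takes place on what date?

Friday, June 19, 2026

The lease is signed: Feb 22, 2026.
The build-out permit is issued: Feb 22, 2026 + 55 days = Apr 18, 2026.
Construction is finished: Apr 18, 2026 + 20 days = May 8, 2026.
The health inspection is passed: May 8, 2026 + 4 days = May 12, 2026.
The liquor license arrives: May 12, 2026 + 3 days = May 15, 2026.
The soft opening is held: May 15, 2026 + 26 days = Jun 10, 2026.
The grand opening takes place: Jun 10, 2026 + 9 days = Jun 19, 2026.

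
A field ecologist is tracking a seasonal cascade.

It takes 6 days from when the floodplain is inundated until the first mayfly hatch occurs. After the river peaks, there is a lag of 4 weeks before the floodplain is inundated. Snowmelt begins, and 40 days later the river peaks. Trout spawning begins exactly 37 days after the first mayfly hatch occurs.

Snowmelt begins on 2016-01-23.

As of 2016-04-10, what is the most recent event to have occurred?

Snowmelt begins: Jan 23, 2016.
The river peaks: Jan 23, 2016 + 40 days = Mar 3, 2016.
The floodplain is inundated: Mar 3, 2016 + 4 weeks = Mar 31, 2016.
The first mayfly hatch occurs: Mar 31, 2016 + 6 days = Apr 6, 2016.
Trout spawning begins: Apr 6, 2016 + 37 days = May 13, 2016.
Apr 10, 2016 falls between when the first mayfly hatch occurs (Apr 6, 2016) and when trout spawning begins (May 13, 2016).

The first mayfly hatch occurs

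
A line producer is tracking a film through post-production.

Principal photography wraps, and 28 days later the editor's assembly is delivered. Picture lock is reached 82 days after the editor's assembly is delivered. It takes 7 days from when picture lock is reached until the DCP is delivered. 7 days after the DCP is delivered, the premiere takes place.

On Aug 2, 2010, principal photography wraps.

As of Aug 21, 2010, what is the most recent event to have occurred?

Principal photography wraps

Principal photography wraps: Aug 2, 2010.
The editor's assembly is delivered: Aug 2, 2010 + 28 days = Aug 30, 2010.
Picture lock is reached: Aug 30, 2010 + 82 days = Nov 20, 2010.
The DCP is delivered: Nov 20, 2010 + 7 days = Nov 27, 2010.
The premiere takes place: Nov 27, 2010 + 7 days = Dec 4, 2010.
Aug 21, 2010 falls between when principal photography wraps (Aug 2, 2010) and when the editor's assembly is delivered (Aug 30, 2010).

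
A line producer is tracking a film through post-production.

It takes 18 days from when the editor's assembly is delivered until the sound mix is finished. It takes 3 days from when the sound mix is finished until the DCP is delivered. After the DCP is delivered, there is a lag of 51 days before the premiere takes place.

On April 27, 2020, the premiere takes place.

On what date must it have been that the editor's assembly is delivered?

The premiere takes place: Apr 27, 2020.
The DCP is delivered: Apr 27, 2020 − 51 days = Mar 7, 2020.
The sound mix is finished: Mar 7, 2020 − 3 days = Mar 4, 2020.
The editor's assembly is delivered: Mar 4, 2020 − 18 days = Feb 15, 2020.

February 15, 2020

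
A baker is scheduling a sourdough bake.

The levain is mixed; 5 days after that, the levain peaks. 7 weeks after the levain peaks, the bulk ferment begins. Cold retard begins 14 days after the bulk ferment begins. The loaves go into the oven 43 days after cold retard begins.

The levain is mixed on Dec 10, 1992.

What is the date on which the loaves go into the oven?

The levain is mixed: Dec 10, 1992.
The levain peaks: Dec 10, 1992 + 5 days = Dec 15, 1992.
The bulk ferment begins: Dec 15, 1992 + 7 weeks = Feb 2, 1993.
Cold retard begins: Feb 2, 1993 + 14 days = Feb 16, 1993.
The loaves go into the oven: Feb 16, 1993 + 43 days = Mar 31, 1993.

Mar 31, 1993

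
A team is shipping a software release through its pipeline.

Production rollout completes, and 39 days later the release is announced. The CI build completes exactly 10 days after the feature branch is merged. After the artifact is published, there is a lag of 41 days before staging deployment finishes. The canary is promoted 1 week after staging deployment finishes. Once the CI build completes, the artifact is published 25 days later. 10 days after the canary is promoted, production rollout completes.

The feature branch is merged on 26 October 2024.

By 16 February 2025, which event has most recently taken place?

The feature branch is merged: Oct 26, 2024.
The CI build completes: Oct 26, 2024 + 10 days = Nov 5, 2024.
The artifact is published: Nov 5, 2024 + 25 days = Nov 30, 2024.
Staging deployment finishes: Nov 30, 2024 + 41 days = Jan 10, 2025.
The canary is promoted: Jan 10, 2025 + 1 week = Jan 17, 2025.
Production rollout completes: Jan 17, 2025 + 10 days = Jan 27, 2025.
The release is announced: Jan 27, 2025 + 39 days = Mar 7, 2025.
Feb 16, 2025 falls between when production rollout completes (Jan 27, 2025) and when the release is announced (Mar 7, 2025).

Production rollout completes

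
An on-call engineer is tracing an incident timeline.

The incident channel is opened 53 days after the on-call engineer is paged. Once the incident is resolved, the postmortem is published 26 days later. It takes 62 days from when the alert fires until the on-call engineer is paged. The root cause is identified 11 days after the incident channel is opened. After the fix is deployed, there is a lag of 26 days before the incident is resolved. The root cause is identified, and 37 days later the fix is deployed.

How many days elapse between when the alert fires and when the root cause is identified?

126 days

Causal path: the alert fires → the on-call engineer is paged → the incident channel is opened → the root cause is identified.
Total delay along the path: 62 + 53 + 11 = 126 days.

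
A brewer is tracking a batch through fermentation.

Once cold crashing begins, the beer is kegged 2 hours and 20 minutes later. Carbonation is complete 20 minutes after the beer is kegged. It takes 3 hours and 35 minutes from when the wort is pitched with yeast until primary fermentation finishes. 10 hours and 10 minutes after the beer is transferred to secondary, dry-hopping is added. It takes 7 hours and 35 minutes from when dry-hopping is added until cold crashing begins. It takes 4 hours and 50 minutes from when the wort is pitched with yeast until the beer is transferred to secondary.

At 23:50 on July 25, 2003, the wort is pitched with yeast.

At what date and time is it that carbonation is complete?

01:05 on July 27, 2003

The wort is pitched with yeast: 23:50 Jul 25, 2003.
The beer is transferred to secondary: 23:50 Jul 25, 2003 + 4h50m = 04:40 Jul 26, 2003.
Dry-hopping is added: 04:40 Jul 26, 2003 + 10h10m = 14:50 Jul 26, 2003.
Cold crashing begins: 14:50 Jul 26, 2003 + 7h35m = 22:25 Jul 26, 2003.
The beer is kegged: 22:25 Jul 26, 2003 + 2h20m = 00:45 Jul 27, 2003.
Carbonation is complete: 00:45 Jul 27, 2003 + 20m = 01:05 Jul 27, 2003.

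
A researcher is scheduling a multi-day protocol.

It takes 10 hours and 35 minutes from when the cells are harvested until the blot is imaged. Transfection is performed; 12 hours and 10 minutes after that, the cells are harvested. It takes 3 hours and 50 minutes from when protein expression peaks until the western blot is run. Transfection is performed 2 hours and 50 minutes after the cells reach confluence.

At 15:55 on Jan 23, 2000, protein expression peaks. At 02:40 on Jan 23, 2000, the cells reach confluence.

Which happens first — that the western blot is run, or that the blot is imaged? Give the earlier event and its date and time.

Protein expression peaks: 15:55 Jan 23, 2000.
The western blot is run: 15:55 Jan 23, 2000 + 3h50m = 19:45 Jan 23, 2000.
The cells reach confluence: 02:40 Jan 23, 2000.
Transfection is performed: 02:40 Jan 23, 2000 + 2h50m = 05:30 Jan 23, 2000.
The cells are harvested: 05:30 Jan 23, 2000 + 12h10m = 17:40 Jan 23, 2000.
The blot is imaged: 17:40 Jan 23, 2000 + 10h35m = 04:15 Jan 24, 2000.
Comparing: the western blot is run at 19:45 Jan 23, 2000 vs the blot is imaged at 04:15 Jan 24, 2000. Earlier: the western blot is run.

The western blot is run — 19:45 on Jan 23, 2000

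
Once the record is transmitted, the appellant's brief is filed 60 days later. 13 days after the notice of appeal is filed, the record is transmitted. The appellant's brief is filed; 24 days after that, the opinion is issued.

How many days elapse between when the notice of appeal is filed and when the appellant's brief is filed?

73 days

Causal path: the notice of appeal is filed → the record is transmitted → the appellant's brief is filed.
Total delay along the path: 13 + 60 = 73 days.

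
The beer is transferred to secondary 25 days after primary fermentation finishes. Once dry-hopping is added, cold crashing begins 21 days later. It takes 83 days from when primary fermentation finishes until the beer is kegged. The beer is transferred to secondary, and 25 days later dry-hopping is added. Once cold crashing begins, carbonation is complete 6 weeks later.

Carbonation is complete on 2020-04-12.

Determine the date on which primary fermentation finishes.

Carbonation is complete: Apr 12, 2020.
Cold crashing begins: Apr 12, 2020 − 6 weeks = Mar 1, 2020.
Dry-hopping is added: Mar 1, 2020 − 21 days = Feb 9, 2020.
The beer is transferred to secondary: Feb 9, 2020 − 25 days = Jan 15, 2020.
Primary fermentation finishes: Jan 15, 2020 − 25 days = Dec 21, 2019.

2019-12-21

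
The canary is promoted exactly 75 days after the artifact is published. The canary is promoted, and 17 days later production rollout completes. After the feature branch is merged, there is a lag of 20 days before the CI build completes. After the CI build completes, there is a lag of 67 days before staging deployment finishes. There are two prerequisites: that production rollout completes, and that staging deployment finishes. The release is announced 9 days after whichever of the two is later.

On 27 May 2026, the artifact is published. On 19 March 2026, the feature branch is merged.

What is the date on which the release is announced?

5 September 2026

The artifact is published: May 27, 2026.
The canary is promoted: May 27, 2026 + 75 days = Aug 10, 2026.
Production rollout completes: Aug 10, 2026 + 17 days = Aug 27, 2026.
The feature branch is merged: Mar 19, 2026.
The CI build completes: Mar 19, 2026 + 20 days = Apr 8, 2026.
Staging deployment finishes: Apr 8, 2026 + 67 days = Jun 14, 2026.
Both prerequisites met — production rollout completes (Aug 27, 2026), staging deployment finishes (Jun 14, 2026); the later is Aug 27, 2026.
The release is announced: Aug 27, 2026 + 9 days = Sep 5, 2026.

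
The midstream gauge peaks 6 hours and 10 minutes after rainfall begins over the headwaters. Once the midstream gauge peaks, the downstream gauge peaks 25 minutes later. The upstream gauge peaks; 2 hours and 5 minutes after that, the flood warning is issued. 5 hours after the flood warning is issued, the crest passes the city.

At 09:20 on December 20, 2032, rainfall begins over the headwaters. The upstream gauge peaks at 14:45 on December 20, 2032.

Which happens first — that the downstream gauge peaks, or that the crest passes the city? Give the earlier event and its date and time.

The downstream gauge peaks — 15:55 on December 20, 2032

Rainfall begins over the headwaters: 09:20 Dec 20, 2032.
The midstream gauge peaks: 09:20 Dec 20, 2032 + 6h10m = 15:30 Dec 20, 2032.
The downstream gauge peaks: 15:30 Dec 20, 2032 + 25m = 15:55 Dec 20, 2032.
The upstream gauge peaks: 14:45 Dec 20, 2032.
The flood warning is issued: 14:45 Dec 20, 2032 + 2h05m = 16:50 Dec 20, 2032.
The crest passes the city: 16:50 Dec 20, 2032 + 5h = 21:50 Dec 20, 2032.
Comparing: the downstream gauge peaks at 15:55 Dec 20, 2032 vs the crest passes the city at 21:50 Dec 20, 2032. Earlier: the downstream gauge peaks.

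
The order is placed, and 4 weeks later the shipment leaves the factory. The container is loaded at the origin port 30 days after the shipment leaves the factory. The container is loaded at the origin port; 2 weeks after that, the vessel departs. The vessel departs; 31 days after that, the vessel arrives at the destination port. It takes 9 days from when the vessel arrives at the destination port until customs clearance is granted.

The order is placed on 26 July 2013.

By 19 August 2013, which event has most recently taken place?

The order is placed: Jul 26, 2013.
The shipment leaves the factory: Jul 26, 2013 + 4 weeks = Aug 23, 2013.
The container is loaded at the origin port: Aug 23, 2013 + 30 days = Sep 22, 2013.
The vessel departs: Sep 22, 2013 + 2 weeks = Oct 6, 2013.
The vessel arrives at the destination port: Oct 6, 2013 + 31 days = Nov 6, 2013.
Customs clearance is granted: Nov 6, 2013 + 9 days = Nov 15, 2013.
Aug 19, 2013 falls between when the order is placed (Jul 26, 2013) and when the shipment leaves the factory (Aug 23, 2013).

The order is placed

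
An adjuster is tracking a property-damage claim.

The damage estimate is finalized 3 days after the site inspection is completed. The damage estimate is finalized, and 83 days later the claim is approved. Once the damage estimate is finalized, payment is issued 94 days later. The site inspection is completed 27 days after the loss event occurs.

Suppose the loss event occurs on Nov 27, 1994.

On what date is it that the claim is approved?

The loss event occurs: Nov 27, 1994.
The site inspection is completed: Nov 27, 1994 + 27 days = Dec 24, 1994.
The damage estimate is finalized: Dec 24, 1994 + 3 days = Dec 27, 1994.
The claim is approved: Dec 27, 1994 + 83 days = Mar 20, 1995.

Mar 20, 1995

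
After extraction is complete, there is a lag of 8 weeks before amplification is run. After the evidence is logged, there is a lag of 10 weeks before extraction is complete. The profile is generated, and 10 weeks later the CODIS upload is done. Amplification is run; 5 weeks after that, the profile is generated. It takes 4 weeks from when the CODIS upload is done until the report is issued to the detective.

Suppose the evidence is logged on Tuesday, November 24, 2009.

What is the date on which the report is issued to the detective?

The evidence is logged: Nov 24, 2009.
Extraction is complete: Nov 24, 2009 + 10 weeks = Feb 2, 2010.
Amplification is run: Feb 2, 2010 + 8 weeks = Mar 30, 2010.
The profile is generated: Mar 30, 2010 + 5 weeks = May 4, 2010.
The CODIS upload is done: May 4, 2010 + 10 weeks = Jul 13, 2010.
The report is issued to the detective: Jul 13, 2010 + 4 weeks = Aug 10, 2010.

Tuesday, August 10, 2010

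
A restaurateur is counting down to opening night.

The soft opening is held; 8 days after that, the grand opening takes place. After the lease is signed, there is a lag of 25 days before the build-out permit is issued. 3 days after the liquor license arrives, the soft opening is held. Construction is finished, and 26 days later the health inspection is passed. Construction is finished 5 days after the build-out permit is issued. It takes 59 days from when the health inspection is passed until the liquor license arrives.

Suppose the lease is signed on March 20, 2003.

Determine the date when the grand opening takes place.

The lease is signed: Mar 20, 2003.
The build-out permit is issued: Mar 20, 2003 + 25 days = Apr 14, 2003.
Construction is finished: Apr 14, 2003 + 5 days = Apr 19, 2003.
The health inspection is passed: Apr 19, 2003 + 26 days = May 15, 2003.
The liquor license arrives: May 15, 2003 + 59 days = Jul 13, 2003.
The soft opening is held: Jul 13, 2003 + 3 days = Jul 16, 2003.
The grand opening takes place: Jul 16, 2003 + 8 days = Jul 24, 2003.

July 24, 2003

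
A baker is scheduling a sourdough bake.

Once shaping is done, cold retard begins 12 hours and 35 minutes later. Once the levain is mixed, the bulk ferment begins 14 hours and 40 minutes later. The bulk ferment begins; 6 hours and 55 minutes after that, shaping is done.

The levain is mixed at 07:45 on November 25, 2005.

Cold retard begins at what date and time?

The levain is mixed: 07:45 Nov 25, 2005.
The bulk ferment begins: 07:45 Nov 25, 2005 + 14h40m = 22:25 Nov 25, 2005.
Shaping is done: 22:25 Nov 25, 2005 + 6h55m = 05:20 Nov 26, 2005.
Cold retard begins: 05:20 Nov 26, 2005 + 12h35m = 17:55 Nov 26, 2005.

17:55 on November 26, 2005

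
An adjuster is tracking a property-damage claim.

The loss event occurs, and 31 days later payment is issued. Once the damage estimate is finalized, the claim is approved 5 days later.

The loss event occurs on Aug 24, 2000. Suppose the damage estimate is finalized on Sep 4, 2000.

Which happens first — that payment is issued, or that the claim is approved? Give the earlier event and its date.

The loss event occurs: Aug 24, 2000.
Payment is issued: Aug 24, 2000 + 31 days = Sep 24, 2000.
The damage estimate is finalized: Sep 4, 2000.
The claim is approved: Sep 4, 2000 + 5 days = Sep 9, 2000.
Comparing: payment is issued on Sep 24, 2000 vs the claim is approved on Sep 9, 2000. Earlier: the claim is approved.

The claim is approved — Sep 9, 2000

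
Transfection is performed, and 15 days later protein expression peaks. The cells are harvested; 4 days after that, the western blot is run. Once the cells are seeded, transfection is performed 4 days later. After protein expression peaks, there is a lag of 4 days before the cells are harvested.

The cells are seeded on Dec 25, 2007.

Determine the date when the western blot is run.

Jan 21, 2008

The cells are seeded: Dec 25, 2007.
Transfection is performed: Dec 25, 2007 + 4 days = Dec 29, 2007.
Protein expression peaks: Dec 29, 2007 + 15 days = Jan 13, 2008.
The cells are harvested: Jan 13, 2008 + 4 days = Jan 17, 2008.
The western blot is run: Jan 17, 2008 + 4 days = Jan 21, 2008.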